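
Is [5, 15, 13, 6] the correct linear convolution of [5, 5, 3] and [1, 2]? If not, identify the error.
Recompute linear convolution of [5, 5, 3] and [1, 2]: y[0] = 5×1 = 5; y[1] = 5×2 + 5×1 = 15; y[2] = 5×2 + 3×1 = 13; y[3] = 3×2 = 6 → [5, 15, 13, 6]. Given [5, 15, 13, 6] matches, so answer: Yes

Yes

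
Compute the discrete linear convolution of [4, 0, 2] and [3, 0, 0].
y[0] = 4×3 = 12; y[1] = 4×0 + 0×3 = 0; y[2] = 4×0 + 0×0 + 2×3 = 6; y[3] = 0×0 + 2×0 = 0; y[4] = 2×0 = 0

[12, 0, 6, 0, 0]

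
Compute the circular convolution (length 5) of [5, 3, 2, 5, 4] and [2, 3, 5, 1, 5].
Use y[k] = Σ_j u[j]·v[(k-j) mod 5]. y[0] = 5×2 + 3×5 + 2×1 + 5×5 + 4×3 = 64; y[1] = 5×3 + 3×2 + 2×5 + 5×1 + 4×5 = 56; y[2] = 5×5 + 3×3 + 2×2 + 5×5 + 4×1 = 67; y[3] = 5×1 + 3×5 + 2×3 + 5×2 + 4×5 = 56; y[4] = 5×5 + 3×1 + 2×5 + 5×3 + 4×2 = 61. Result: [64, 56, 67, 56, 61]

[64, 56, 67, 56, 61]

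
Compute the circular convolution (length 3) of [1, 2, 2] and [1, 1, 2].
Use y[k] = Σ_j a[j]·b[(k-j) mod 3]. y[0] = 1×1 + 2×2 + 2×1 = 7; y[1] = 1×1 + 2×1 + 2×2 = 7; y[2] = 1×2 + 2×1 + 2×1 = 6. Result: [7, 7, 6]

[7, 7, 6]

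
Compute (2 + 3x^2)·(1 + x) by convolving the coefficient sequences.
Ascending coefficients: a = [2, 0, 3], b = [1, 1]. c[0] = 2×1 = 2; c[1] = 2×1 + 0×1 = 2; c[2] = 0×1 + 3×1 = 3; c[3] = 3×1 = 3. Result coefficients: [2, 2, 3, 3] → 2 + 2x + 3x^2 + 3x^3

2 + 2x + 3x^2 + 3x^3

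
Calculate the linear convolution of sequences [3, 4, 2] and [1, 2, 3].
y[0] = 3×1 = 3; y[1] = 3×2 + 4×1 = 10; y[2] = 3×3 + 4×2 + 2×1 = 19; y[3] = 4×3 + 2×2 = 16; y[4] = 2×3 = 6

[3, 10, 19, 16, 6]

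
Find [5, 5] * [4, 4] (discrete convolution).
y[0] = 5×4 = 20; y[1] = 5×4 + 5×4 = 40; y[2] = 5×4 = 20

[20, 40, 20]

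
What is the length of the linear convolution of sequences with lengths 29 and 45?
Linear/full convolution length: m + n - 1 = 29 + 45 - 1 = 73

73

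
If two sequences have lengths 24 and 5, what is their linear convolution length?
Linear/full convolution length: m + n - 1 = 24 + 5 - 1 = 28

28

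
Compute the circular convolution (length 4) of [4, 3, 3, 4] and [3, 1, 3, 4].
Use y[k] = Σ_j s[j]·t[(k-j) mod 4]. y[0] = 4×3 + 3×4 + 3×3 + 4×1 = 37; y[1] = 4×1 + 3×3 + 3×4 + 4×3 = 37; y[2] = 4×3 + 3×1 + 3×3 + 4×4 = 40; y[3] = 4×4 + 3×3 + 3×1 + 4×3 = 40. Result: [37, 37, 40, 40]

[37, 37, 40, 40]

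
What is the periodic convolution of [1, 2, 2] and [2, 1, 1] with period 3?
Use y[k] = Σ_j x[j]·h[(k-j) mod 3]. y[0] = 1×2 + 2×1 + 2×1 = 6; y[1] = 1×1 + 2×2 + 2×1 = 7; y[2] = 1×1 + 2×1 + 2×2 = 7. Result: [6, 7, 7]

[6, 7, 7]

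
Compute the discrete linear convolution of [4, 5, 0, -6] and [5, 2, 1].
y[0] = 4×5 = 20; y[1] = 4×2 + 5×5 = 33; y[2] = 4×1 + 5×2 + 0×5 = 14; y[3] = 5×1 + 0×2 + -6×5 = -25; y[4] = 0×1 + -6×2 = -12; y[5] = -6×1 = -6

[20, 33, 14, -25, -12, -6]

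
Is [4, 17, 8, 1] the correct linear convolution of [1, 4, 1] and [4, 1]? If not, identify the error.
Recompute linear convolution of [1, 4, 1] and [4, 1]: y[0] = 1×4 = 4; y[1] = 1×1 + 4×4 = 17; y[2] = 4×1 + 1×4 = 8; y[3] = 1×1 = 1 → [4, 17, 8, 1]. Given [4, 17, 8, 1] matches, so answer: Yes

Yes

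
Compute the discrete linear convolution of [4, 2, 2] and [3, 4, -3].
y[0] = 4×3 = 12; y[1] = 4×4 + 2×3 = 22; y[2] = 4×-3 + 2×4 + 2×3 = 2; y[3] = 2×-3 + 2×4 = 2; y[4] = 2×-3 = -6

[12, 22, 2, 2, -6]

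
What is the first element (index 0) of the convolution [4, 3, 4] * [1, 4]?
Use y[k] = Σ_i a[i]·b[k-i] at k=0. y[0] = 4×1 = 4

4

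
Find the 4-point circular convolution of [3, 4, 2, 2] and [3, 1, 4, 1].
Use y[k] = Σ_j a[j]·b[(k-j) mod 4]. y[0] = 3×3 + 4×1 + 2×4 + 2×1 = 23; y[1] = 3×1 + 4×3 + 2×1 + 2×4 = 25; y[2] = 3×4 + 4×1 + 2×3 + 2×1 = 24; y[3] = 3×1 + 4×4 + 2×1 + 2×3 = 27. Result: [23, 25, 24, 27]

[23, 25, 24, 27]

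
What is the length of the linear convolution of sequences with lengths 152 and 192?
Linear/full convolution length: m + n - 1 = 152 + 192 - 1 = 343

343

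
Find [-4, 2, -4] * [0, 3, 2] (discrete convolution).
y[0] = -4×0 = 0; y[1] = -4×3 + 2×0 = -12; y[2] = -4×2 + 2×3 + -4×0 = -2; y[3] = 2×2 + -4×3 = -8; y[4] = -4×2 = -8

[0, -12, -2, -8, -8]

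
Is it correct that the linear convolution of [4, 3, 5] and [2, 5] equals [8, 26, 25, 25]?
Recompute linear convolution of [4, 3, 5] and [2, 5]: y[0] = 4×2 = 8; y[1] = 4×5 + 3×2 = 26; y[2] = 3×5 + 5×2 = 25; y[3] = 5×5 = 25 → [8, 26, 25, 25]. Given [8, 26, 25, 25] matches, so answer: Yes

Yes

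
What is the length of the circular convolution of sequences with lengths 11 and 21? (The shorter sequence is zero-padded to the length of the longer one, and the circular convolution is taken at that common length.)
Circular convolution (zero-padding the shorter input) has length max(m, n) = max(11, 21) = 21

21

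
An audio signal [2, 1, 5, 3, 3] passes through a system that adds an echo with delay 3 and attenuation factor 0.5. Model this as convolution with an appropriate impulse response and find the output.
Direct-path + delayed-attenuated-path model → impulse response h = [1, 0, 0, 0.5] (1 at lag 0, 0.5 at lag 3). Output y[n] = x[n] + 0.5·x[n - 3] (with x[n] = 0 outside 0..4): y[0] = 2 + 0.5×0 = 2; y[1] = 1 + 0.5×0 = 1; y[2] = 5 + 0.5×0 = 5; y[3] = 3 + 0.5×2 = 4.0; y[4] = 3 + 0.5×1 = 3.5; y[5] = 0 + 0.5×5 = 2.5; y[6] = 0 + 0.5×3 = 1.5; y[7] = 0 + 0.5×3 = 1.5. So y = [2, 1, 5, 4.0, 3.5, 2.5, 1.5, 1.5]

[2, 1, 5, 4.0, 3.5, 2.5, 1.5, 1.5]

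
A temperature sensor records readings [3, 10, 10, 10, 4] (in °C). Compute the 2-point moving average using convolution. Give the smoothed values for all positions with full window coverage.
2-point moving average kernel = [1, 1]. Apply in 'valid' mode (full window coverage): avg[0] = (3 + 10) / 2 = 6.5; avg[1] = (10 + 10) / 2 = 10.0; avg[2] = (10 + 10) / 2 = 10.0; avg[3] = (10 + 4) / 2 = 7.0. Smoothed values: [6.5, 10.0, 10.0, 7.0]

[6.5, 10.0, 10.0, 7.0]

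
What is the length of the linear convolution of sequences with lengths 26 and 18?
Linear/full convolution length: m + n - 1 = 26 + 18 - 1 = 43

43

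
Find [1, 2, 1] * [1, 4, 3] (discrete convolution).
y[0] = 1×1 = 1; y[1] = 1×4 + 2×1 = 6; y[2] = 1×3 + 2×4 + 1×1 = 12; y[3] = 2×3 + 1×4 = 10; y[4] = 1×3 = 3

[1, 6, 12, 10, 3]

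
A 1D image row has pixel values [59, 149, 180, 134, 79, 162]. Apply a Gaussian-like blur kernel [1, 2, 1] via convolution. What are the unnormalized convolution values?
Convolve image row [59, 149, 180, 134, 79, 162] with kernel [1, 2, 1]: y[0] = 59×1 = 59; y[1] = 59×2 + 149×1 = 267; y[2] = 59×1 + 149×2 + 180×1 = 537; y[3] = 149×1 + 180×2 + 134×1 = 643; y[4] = 180×1 + 134×2 + 79×1 = 527; y[5] = 134×1 + 79×2 + 162×1 = 454; y[6] = 79×1 + 162×2 = 403; y[7] = 162×1 = 162 → [59, 267, 537, 643, 527, 454, 403, 162]. Normalization factor = sum(kernel) = 4.

[59, 267, 537, 643, 527, 454, 403, 162]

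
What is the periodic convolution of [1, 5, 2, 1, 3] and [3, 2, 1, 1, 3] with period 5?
Use y[k] = Σ_j s[j]·t[(k-j) mod 5]. y[0] = 1×3 + 5×3 + 2×1 + 1×1 + 3×2 = 27; y[1] = 1×2 + 5×3 + 2×3 + 1×1 + 3×1 = 27; y[2] = 1×1 + 5×2 + 2×3 + 1×3 + 3×1 = 23; y[3] = 1×1 + 5×1 + 2×2 + 1×3 + 3×3 = 22; y[4] = 1×3 + 5×1 + 2×1 + 1×2 + 3×3 = 21. Result: [27, 27, 23, 22, 21]

[27, 27, 23, 22, 21]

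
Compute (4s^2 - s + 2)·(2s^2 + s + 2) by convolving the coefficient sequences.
Ascending coefficients: a = [2, -1, 4], b = [2, 1, 2]. c[0] = 2×2 = 4; c[1] = 2×1 + -1×2 = 0; c[2] = 2×2 + -1×1 + 4×2 = 11; c[3] = -1×2 + 4×1 = 2; c[4] = 4×2 = 8. Result coefficients: [4, 0, 11, 2, 8] → 8s^4 + 2s^3 + 11s^2 + 4

8s^4 + 2s^3 + 11s^2 + 4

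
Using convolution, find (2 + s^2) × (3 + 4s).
Ascending coefficients: a = [2, 0, 1], b = [3, 4]. c[0] = 2×3 = 6; c[1] = 2×4 + 0×3 = 8; c[2] = 0×4 + 1×3 = 3; c[3] = 1×4 = 4. Result coefficients: [6, 8, 3, 4] → 6 + 8s + 3s^2 + 4s^3

6 + 8s + 3s^2 + 4s^3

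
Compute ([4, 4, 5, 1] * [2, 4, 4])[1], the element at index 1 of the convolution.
Use y[k] = Σ_i a[i]·b[k-i] at k=1. y[1] = 4×4 + 4×2 = 24

24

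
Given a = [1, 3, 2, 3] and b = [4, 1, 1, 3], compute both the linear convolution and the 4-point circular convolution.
Linear: y_lin[0] = 1×4 = 4; y_lin[1] = 1×1 + 3×4 = 13; y_lin[2] = 1×1 + 3×1 + 2×4 = 12; y_lin[3] = 1×3 + 3×1 + 2×1 + 3×4 = 20; y_lin[4] = 3×3 + 2×1 + 3×1 = 14; y_lin[5] = 2×3 + 3×1 = 9; y_lin[6] = 3×3 = 9 → [4, 13, 12, 20, 14, 9, 9]. Circular (length 4): y[0] = 1×4 + 3×3 + 2×1 + 3×1 = 18; y[1] = 1×1 + 3×4 + 2×3 + 3×1 = 22; y[2] = 1×1 + 3×1 + 2×4 + 3×3 = 21; y[3] = 1×3 + 3×1 + 2×1 + 3×4 = 20 → [18, 22, 21, 20]

Linear: [4, 13, 12, 20, 14, 9, 9], Circular: [18, 22, 21, 20]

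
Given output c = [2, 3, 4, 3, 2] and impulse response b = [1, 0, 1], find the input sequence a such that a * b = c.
Deconvolve c=[2, 3, 4, 3, 2] by b=[1, 0, 1]. Since b[0]=1, solve forward: a[0] = c[0] / 1 = 2; a[1] = (c[1] - 2×0) / 1 = 3; a[2] = (c[2] - 3×0 - 2×1) / 1 = 2. So a = [2, 3, 2]. Check by forward convolution: c[0] = 2×1 = 2; c[1] = 2×0 + 3×1 = 3; c[2] = 2×1 + 3×0 + 2×1 = 4; c[3] = 3×1 + 2×0 = 3; c[4] = 2×1 = 2

[2, 3, 2]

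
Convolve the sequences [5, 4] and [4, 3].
y[0] = 5×4 = 20; y[1] = 5×3 + 4×4 = 31; y[2] = 4×3 = 12

[20, 31, 12]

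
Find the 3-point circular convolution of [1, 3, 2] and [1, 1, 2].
Use y[k] = Σ_j s[j]·t[(k-j) mod 3]. y[0] = 1×1 + 3×2 + 2×1 = 9; y[1] = 1×1 + 3×1 + 2×2 = 8; y[2] = 1×2 + 3×1 + 2×1 = 7. Result: [9, 8, 7]

[9, 8, 7]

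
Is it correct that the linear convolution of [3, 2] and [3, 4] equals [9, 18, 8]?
Recompute linear convolution of [3, 2] and [3, 4]: y[0] = 3×3 = 9; y[1] = 3×4 + 2×3 = 18; y[2] = 2×4 = 8 → [9, 18, 8]. Given [9, 18, 8] matches, so answer: Yes

Yes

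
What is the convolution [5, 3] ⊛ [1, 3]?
y[0] = 5×1 = 5; y[1] = 5×3 + 3×1 = 18; y[2] = 3×3 = 9

[5, 18, 9]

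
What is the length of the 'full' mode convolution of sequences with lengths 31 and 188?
Linear/full convolution length: m + n - 1 = 31 + 188 - 1 = 218

218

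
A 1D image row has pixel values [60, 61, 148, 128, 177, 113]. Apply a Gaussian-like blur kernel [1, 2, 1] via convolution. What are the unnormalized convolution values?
Convolve image row [60, 61, 148, 128, 177, 113] with kernel [1, 2, 1]: y[0] = 60×1 = 60; y[1] = 60×2 + 61×1 = 181; y[2] = 60×1 + 61×2 + 148×1 = 330; y[3] = 61×1 + 148×2 + 128×1 = 485; y[4] = 148×1 + 128×2 + 177×1 = 581; y[5] = 128×1 + 177×2 + 113×1 = 595; y[6] = 177×1 + 113×2 = 403; y[7] = 113×1 = 113 → [60, 181, 330, 485, 581, 595, 403, 113]. Normalization factor = sum(kernel) = 4.

[60, 181, 330, 485, 581, 595, 403, 113]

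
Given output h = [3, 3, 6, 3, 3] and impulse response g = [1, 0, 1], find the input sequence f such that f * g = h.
Deconvolve h=[3, 3, 6, 3, 3] by g=[1, 0, 1]. Since g[0]=1, solve forward: f[0] = h[0] / 1 = 3; f[1] = (h[1] - 3×0) / 1 = 3; f[2] = (h[2] - 3×0 - 3×1) / 1 = 3. So f = [3, 3, 3]. Check by forward convolution: h[0] = 3×1 = 3; h[1] = 3×0 + 3×1 = 3; h[2] = 3×1 + 3×0 + 3×1 = 6; h[3] = 3×1 + 3×0 = 3; h[4] = 3×1 = 3

[3, 3, 3]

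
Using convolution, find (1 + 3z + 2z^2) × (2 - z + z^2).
Ascending coefficients: a = [1, 3, 2], b = [2, -1, 1]. c[0] = 1×2 = 2; c[1] = 1×-1 + 3×2 = 5; c[2] = 1×1 + 3×-1 + 2×2 = 2; c[3] = 3×1 + 2×-1 = 1; c[4] = 2×1 = 2. Result coefficients: [2, 5, 2, 1, 2] → 2 + 5z + 2z^2 + z^3 + 2z^4

2 + 5z + 2z^2 + z^3 + 2z^4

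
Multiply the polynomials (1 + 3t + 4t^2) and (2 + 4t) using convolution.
Ascending coefficients: a = [1, 3, 4], b = [2, 4]. c[0] = 1×2 = 2; c[1] = 1×4 + 3×2 = 10; c[2] = 3×4 + 4×2 = 20; c[3] = 4×4 = 16. Result coefficients: [2, 10, 20, 16] → 2 + 10t + 20t^2 + 16t^3

2 + 10t + 20t^2 + 16t^3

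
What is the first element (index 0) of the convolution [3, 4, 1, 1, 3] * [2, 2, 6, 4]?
Use y[k] = Σ_i a[i]·b[k-i] at k=0. y[0] = 3×2 = 6

6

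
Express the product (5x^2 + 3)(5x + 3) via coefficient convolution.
Ascending coefficients: a = [3, 0, 5], b = [3, 5]. c[0] = 3×3 = 9; c[1] = 3×5 + 0×3 = 15; c[2] = 0×5 + 5×3 = 15; c[3] = 5×5 = 25. Result coefficients: [9, 15, 15, 25] → 25x^3 + 15x^2 + 15x + 9

25x^3 + 15x^2 + 15x + 9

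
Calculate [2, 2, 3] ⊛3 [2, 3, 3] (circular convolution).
Use y[k] = Σ_j a[j]·b[(k-j) mod 3]. y[0] = 2×2 + 2×3 + 3×3 = 19; y[1] = 2×3 + 2×2 + 3×3 = 19; y[2] = 2×3 + 2×3 + 3×2 = 18. Result: [19, 19, 18]

[19, 19, 18]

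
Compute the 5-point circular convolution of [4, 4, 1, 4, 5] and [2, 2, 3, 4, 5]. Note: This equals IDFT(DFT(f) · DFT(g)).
Either evaluate y[k] = Σ_j f[j]·g[(k-j) mod 5] directly, or use IDFT(DFT(f) · DFT(g)). y[0] = 4×2 + 4×5 + 1×4 + 4×3 + 5×2 = 54; y[1] = 4×2 + 4×2 + 1×5 + 4×4 + 5×3 = 52; y[2] = 4×3 + 4×2 + 1×2 + 4×5 + 5×4 = 62; y[3] = 4×4 + 4×3 + 1×2 + 4×2 + 5×5 = 63; y[4] = 4×5 + 4×4 + 1×3 + 4×2 + 5×2 = 57. Result: [54, 52, 62, 63, 57]

[54, 52, 62, 63, 57]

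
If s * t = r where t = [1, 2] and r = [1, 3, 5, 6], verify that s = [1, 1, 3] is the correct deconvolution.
Forward-compute [1, 1, 3] * [1, 2]: r[0] = 1×1 = 1; r[1] = 1×2 + 1×1 = 3; r[2] = 1×2 + 3×1 = 5; r[3] = 3×2 = 6 → [1, 3, 5, 6]. Matches given r = [1, 3, 5, 6], so verified.

Verified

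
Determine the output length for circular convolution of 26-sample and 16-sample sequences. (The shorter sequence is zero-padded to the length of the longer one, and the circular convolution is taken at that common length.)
Circular convolution (zero-padding the shorter input) has length max(m, n) = max(26, 16) = 26

26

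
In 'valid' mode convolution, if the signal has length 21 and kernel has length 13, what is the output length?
'Valid' mode counts only positions where the kernel fully overlaps the signal: m - n + 1 = 21 - 13 + 1 = 9

9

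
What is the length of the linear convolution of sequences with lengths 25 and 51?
Linear/full convolution length: m + n - 1 = 25 + 51 - 1 = 75

75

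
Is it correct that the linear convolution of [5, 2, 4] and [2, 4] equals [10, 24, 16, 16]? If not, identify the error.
Recompute linear convolution of [5, 2, 4] and [2, 4]: y[0] = 5×2 = 10; y[1] = 5×4 + 2×2 = 24; y[2] = 2×4 + 4×2 = 16; y[3] = 4×4 = 16 → [10, 24, 16, 16]. Given [10, 24, 16, 16] matches, so answer: Yes

Yes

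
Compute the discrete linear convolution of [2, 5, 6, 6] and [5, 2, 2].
y[0] = 2×5 = 10; y[1] = 2×2 + 5×5 = 29; y[2] = 2×2 + 5×2 + 6×5 = 44; y[3] = 5×2 + 6×2 + 6×5 = 52; y[4] = 6×2 + 6×2 = 24; y[5] = 6×2 = 12

[10, 29, 44, 52, 24, 12]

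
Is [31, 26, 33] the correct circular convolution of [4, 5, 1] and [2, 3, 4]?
Recompute circular convolution of [4, 5, 1] and [2, 3, 4]: y[0] = 4×2 + 5×4 + 1×3 = 31; y[1] = 4×3 + 5×2 + 1×4 = 26; y[2] = 4×4 + 5×3 + 1×2 = 33 → [31, 26, 33]. Given [31, 26, 33] matches, so answer: Yes

Yes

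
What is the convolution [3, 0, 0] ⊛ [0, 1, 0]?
y[0] = 3×0 = 0; y[1] = 3×1 + 0×0 = 3; y[2] = 3×0 + 0×1 + 0×0 = 0; y[3] = 0×0 + 0×1 = 0; y[4] = 0×0 = 0

[0, 3, 0, 0, 0]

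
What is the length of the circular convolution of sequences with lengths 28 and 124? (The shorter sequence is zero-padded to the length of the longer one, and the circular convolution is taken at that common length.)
Circular convolution (zero-padding the shorter input) has length max(m, n) = max(28, 124) = 124

124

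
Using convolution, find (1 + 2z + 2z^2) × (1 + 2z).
Ascending coefficients: a = [1, 2, 2], b = [1, 2]. c[0] = 1×1 = 1; c[1] = 1×2 + 2×1 = 4; c[2] = 2×2 + 2×1 = 6; c[3] = 2×2 = 4. Result coefficients: [1, 4, 6, 4] → 1 + 4z + 6z^2 + 4z^3

1 + 4z + 6z^2 + 4z^3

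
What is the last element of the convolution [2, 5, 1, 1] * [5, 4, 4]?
Use y[k] = Σ_i a[i]·b[k-i] at k=5. y[5] = 1×4 = 4

4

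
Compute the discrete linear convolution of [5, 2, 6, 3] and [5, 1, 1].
y[0] = 5×5 = 25; y[1] = 5×1 + 2×5 = 15; y[2] = 5×1 + 2×1 + 6×5 = 37; y[3] = 2×1 + 6×1 + 3×5 = 23; y[4] = 6×1 + 3×1 = 9; y[5] = 3×1 = 3

[25, 15, 37, 23, 9, 3]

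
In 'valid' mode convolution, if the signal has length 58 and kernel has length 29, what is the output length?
'Valid' mode counts only positions where the kernel fully overlaps the signal: m - n + 1 = 58 - 29 + 1 = 30

30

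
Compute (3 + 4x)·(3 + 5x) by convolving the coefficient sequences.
Ascending coefficients: a = [3, 4], b = [3, 5]. c[0] = 3×3 = 9; c[1] = 3×5 + 4×3 = 27; c[2] = 4×5 = 20. Result coefficients: [9, 27, 20] → 9 + 27x + 20x^2

9 + 27x + 20x^2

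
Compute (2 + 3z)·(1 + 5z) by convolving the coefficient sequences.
Ascending coefficients: a = [2, 3], b = [1, 5]. c[0] = 2×1 = 2; c[1] = 2×5 + 3×1 = 13; c[2] = 3×5 = 15. Result coefficients: [2, 13, 15] → 2 + 13z + 15z^2

2 + 13z + 15z^2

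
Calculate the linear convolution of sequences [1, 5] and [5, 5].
y[0] = 1×5 = 5; y[1] = 1×5 + 5×5 = 30; y[2] = 5×5 = 25

[5, 30, 25]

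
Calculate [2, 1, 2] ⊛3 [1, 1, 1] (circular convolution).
Use y[k] = Σ_j u[j]·v[(k-j) mod 3]. y[0] = 2×1 + 1×1 + 2×1 = 5; y[1] = 2×1 + 1×1 + 2×1 = 5; y[2] = 2×1 + 1×1 + 2×1 = 5. Result: [5, 5, 5]

[5, 5, 5]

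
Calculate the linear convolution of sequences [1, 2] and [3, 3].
y[0] = 1×3 = 3; y[1] = 1×3 + 2×3 = 9; y[2] = 2×3 = 6

[3, 9, 6]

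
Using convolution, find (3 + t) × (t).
Ascending coefficients: a = [3, 1], b = [0, 1]. c[0] = 3×0 = 0; c[1] = 3×1 + 1×0 = 3; c[2] = 1×1 = 1. Result coefficients: [0, 3, 1] → 3t + t^2

3t + t^2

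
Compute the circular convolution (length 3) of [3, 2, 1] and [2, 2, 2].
Use y[k] = Σ_j s[j]·t[(k-j) mod 3]. y[0] = 3×2 + 2×2 + 1×2 = 12; y[1] = 3×2 + 2×2 + 1×2 = 12; y[2] = 3×2 + 2×2 + 1×2 = 12. Result: [12, 12, 12]

[12, 12, 12]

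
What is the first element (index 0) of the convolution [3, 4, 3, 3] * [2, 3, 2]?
Use y[k] = Σ_i a[i]·b[k-i] at k=0. y[0] = 3×2 = 6

6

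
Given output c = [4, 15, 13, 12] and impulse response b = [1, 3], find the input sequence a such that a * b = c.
Deconvolve c=[4, 15, 13, 12] by b=[1, 3]. Since b[0]=1, solve forward: a[0] = c[0] / 1 = 4; a[1] = (c[1] - 4×3) / 1 = 3; a[2] = (c[2] - 3×3) / 1 = 4. So a = [4, 3, 4]. Check by forward convolution: c[0] = 4×1 = 4; c[1] = 4×3 + 3×1 = 15; c[2] = 3×3 + 4×1 = 13; c[3] = 4×3 = 12

[4, 3, 4]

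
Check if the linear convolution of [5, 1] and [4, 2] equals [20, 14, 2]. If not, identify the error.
Recompute linear convolution of [5, 1] and [4, 2]: y[0] = 5×4 = 20; y[1] = 5×2 + 1×4 = 14; y[2] = 1×2 = 2 → [20, 14, 2]. Given [20, 14, 2] matches, so answer: Yes

Yes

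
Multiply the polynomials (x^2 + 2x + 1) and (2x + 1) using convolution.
Ascending coefficients: a = [1, 2, 1], b = [1, 2]. c[0] = 1×1 = 1; c[1] = 1×2 + 2×1 = 4; c[2] = 2×2 + 1×1 = 5; c[3] = 1×2 = 2. Result coefficients: [1, 4, 5, 2] → 2x^3 + 5x^2 + 4x + 1

2x^3 + 5x^2 + 4x + 1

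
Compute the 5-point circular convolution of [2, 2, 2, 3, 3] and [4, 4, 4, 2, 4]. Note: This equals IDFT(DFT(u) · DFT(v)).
Either evaluate y[k] = Σ_j u[j]·v[(k-j) mod 5] directly, or use IDFT(DFT(u) · DFT(v)). y[0] = 2×4 + 2×4 + 2×2 + 3×4 + 3×4 = 44; y[1] = 2×4 + 2×4 + 2×4 + 3×2 + 3×4 = 42; y[2] = 2×4 + 2×4 + 2×4 + 3×4 + 3×2 = 42; y[3] = 2×2 + 2×4 + 2×4 + 3×4 + 3×4 = 44; y[4] = 2×4 + 2×2 + 2×4 + 3×4 + 3×4 = 44. Result: [44, 42, 42, 44, 44]

[44, 42, 42, 44, 44]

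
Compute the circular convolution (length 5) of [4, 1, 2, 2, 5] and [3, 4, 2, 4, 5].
Use y[k] = Σ_j u[j]·v[(k-j) mod 5]. y[0] = 4×3 + 1×5 + 2×4 + 2×2 + 5×4 = 49; y[1] = 4×4 + 1×3 + 2×5 + 2×4 + 5×2 = 47; y[2] = 4×2 + 1×4 + 2×3 + 2×5 + 5×4 = 48; y[3] = 4×4 + 1×2 + 2×4 + 2×3 + 5×5 = 57; y[4] = 4×5 + 1×4 + 2×2 + 2×4 + 5×3 = 51. Result: [49, 47, 48, 57, 51]

[49, 47, 48, 57, 51]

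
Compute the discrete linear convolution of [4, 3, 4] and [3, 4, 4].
y[0] = 4×3 = 12; y[1] = 4×4 + 3×3 = 25; y[2] = 4×4 + 3×4 + 4×3 = 40; y[3] = 3×4 + 4×4 = 28; y[4] = 4×4 = 16

[12, 25, 40, 28, 16]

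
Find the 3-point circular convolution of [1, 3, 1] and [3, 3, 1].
Use y[k] = Σ_j x[j]·h[(k-j) mod 3]. y[0] = 1×3 + 3×1 + 1×3 = 9; y[1] = 1×3 + 3×3 + 1×1 = 13; y[2] = 1×1 + 3×3 + 1×3 = 13. Result: [9, 13, 13]

[9, 13, 13]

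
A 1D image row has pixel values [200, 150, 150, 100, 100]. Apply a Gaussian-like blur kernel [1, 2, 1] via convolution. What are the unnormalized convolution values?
Convolve image row [200, 150, 150, 100, 100] with kernel [1, 2, 1]: y[0] = 200×1 = 200; y[1] = 200×2 + 150×1 = 550; y[2] = 200×1 + 150×2 + 150×1 = 650; y[3] = 150×1 + 150×2 + 100×1 = 550; y[4] = 150×1 + 100×2 + 100×1 = 450; y[5] = 100×1 + 100×2 = 300; y[6] = 100×1 = 100 → [200, 550, 650, 550, 450, 300, 100]. Normalization factor = sum(kernel) = 4.

[200, 550, 650, 550, 450, 300, 100]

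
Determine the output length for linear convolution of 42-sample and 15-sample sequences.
Linear/full convolution length: m + n - 1 = 42 + 15 - 1 = 56

56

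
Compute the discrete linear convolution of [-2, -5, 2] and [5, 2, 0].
y[0] = -2×5 = -10; y[1] = -2×2 + -5×5 = -29; y[2] = -2×0 + -5×2 + 2×5 = 0; y[3] = -5×0 + 2×2 = 4; y[4] = 2×0 = 0

[-10, -29, 0, 4, 0]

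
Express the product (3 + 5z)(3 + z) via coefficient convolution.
Ascending coefficients: a = [3, 5], b = [3, 1]. c[0] = 3×3 = 9; c[1] = 3×1 + 5×3 = 18; c[2] = 5×1 = 5. Result coefficients: [9, 18, 5] → 9 + 18z + 5z^2

9 + 18z + 5z^2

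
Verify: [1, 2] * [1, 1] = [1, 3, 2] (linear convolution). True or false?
Recompute linear convolution of [1, 2] and [1, 1]: y[0] = 1×1 = 1; y[1] = 1×1 + 2×1 = 3; y[2] = 2×1 = 2 → [1, 3, 2]. Given [1, 3, 2] matches, so answer: Yes

Yes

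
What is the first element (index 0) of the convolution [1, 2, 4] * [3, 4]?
Use y[k] = Σ_i a[i]·b[k-i] at k=0. y[0] = 1×3 = 3

3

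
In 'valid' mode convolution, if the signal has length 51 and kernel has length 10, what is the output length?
'Valid' mode counts only positions where the kernel fully overlaps the signal: m - n + 1 = 51 - 10 + 1 = 42

42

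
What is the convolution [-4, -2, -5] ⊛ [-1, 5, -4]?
y[0] = -4×-1 = 4; y[1] = -4×5 + -2×-1 = -18; y[2] = -4×-4 + -2×5 + -5×-1 = 11; y[3] = -2×-4 + -5×5 = -17; y[4] = -5×-4 = 20

[4, -18, 11, -17, 20]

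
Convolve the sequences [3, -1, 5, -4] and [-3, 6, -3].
y[0] = 3×-3 = -9; y[1] = 3×6 + -1×-3 = 21; y[2] = 3×-3 + -1×6 + 5×-3 = -30; y[3] = -1×-3 + 5×6 + -4×-3 = 45; y[4] = 5×-3 + -4×6 = -39; y[5] = -4×-3 = 12

[-9, 21, -30, 45, -39, 12]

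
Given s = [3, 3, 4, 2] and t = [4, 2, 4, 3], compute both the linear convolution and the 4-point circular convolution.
Linear: y_lin[0] = 3×4 = 12; y_lin[1] = 3×2 + 3×4 = 18; y_lin[2] = 3×4 + 3×2 + 4×4 = 34; y_lin[3] = 3×3 + 3×4 + 4×2 + 2×4 = 37; y_lin[4] = 3×3 + 4×4 + 2×2 = 29; y_lin[5] = 4×3 + 2×4 = 20; y_lin[6] = 2×3 = 6 → [12, 18, 34, 37, 29, 20, 6]. Circular (length 4): y[0] = 3×4 + 3×3 + 4×4 + 2×2 = 41; y[1] = 3×2 + 3×4 + 4×3 + 2×4 = 38; y[2] = 3×4 + 3×2 + 4×4 + 2×3 = 40; y[3] = 3×3 + 3×4 + 4×2 + 2×4 = 37 → [41, 38, 40, 37]

Linear: [12, 18, 34, 37, 29, 20, 6], Circular: [41, 38, 40, 37]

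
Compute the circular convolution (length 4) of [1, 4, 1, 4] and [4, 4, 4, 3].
Use y[k] = Σ_j s[j]·t[(k-j) mod 4]. y[0] = 1×4 + 4×3 + 1×4 + 4×4 = 36; y[1] = 1×4 + 4×4 + 1×3 + 4×4 = 39; y[2] = 1×4 + 4×4 + 1×4 + 4×3 = 36; y[3] = 1×3 + 4×4 + 1×4 + 4×4 = 39. Result: [36, 39, 36, 39]

[36, 39, 36, 39]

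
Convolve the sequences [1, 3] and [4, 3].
y[0] = 1×4 = 4; y[1] = 1×3 + 3×4 = 15; y[2] = 3×3 = 9

[4, 15, 9]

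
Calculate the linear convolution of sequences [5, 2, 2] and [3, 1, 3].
y[0] = 5×3 = 15; y[1] = 5×1 + 2×3 = 11; y[2] = 5×3 + 2×1 + 2×3 = 23; y[3] = 2×3 + 2×1 = 8; y[4] = 2×3 = 6

[15, 11, 23, 8, 6]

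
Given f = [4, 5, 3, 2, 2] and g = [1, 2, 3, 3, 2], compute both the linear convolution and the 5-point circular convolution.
Linear: y_lin[0] = 4×1 = 4; y_lin[1] = 4×2 + 5×1 = 13; y_lin[2] = 4×3 + 5×2 + 3×1 = 25; y_lin[3] = 4×3 + 5×3 + 3×2 + 2×1 = 35; y_lin[4] = 4×2 + 5×3 + 3×3 + 2×2 + 2×1 = 38; y_lin[5] = 5×2 + 3×3 + 2×3 + 2×2 = 29; y_lin[6] = 3×2 + 2×3 + 2×3 = 18; y_lin[7] = 2×2 + 2×3 = 10; y_lin[8] = 2×2 = 4 → [4, 13, 25, 35, 38, 29, 18, 10, 4]. Circular (length 5): y[0] = 4×1 + 5×2 + 3×3 + 2×3 + 2×2 = 33; y[1] = 4×2 + 5×1 + 3×2 + 2×3 + 2×3 = 31; y[2] = 4×3 + 5×2 + 3×1 + 2×2 + 2×3 = 35; y[3] = 4×3 + 5×3 + 3×2 + 2×1 + 2×2 = 39; y[4] = 4×2 + 5×3 + 3×3 + 2×2 + 2×1 = 38 → [33, 31, 35, 39, 38]

Linear: [4, 13, 25, 35, 38, 29, 18, 10, 4], Circular: [33, 31, 35, 39, 38]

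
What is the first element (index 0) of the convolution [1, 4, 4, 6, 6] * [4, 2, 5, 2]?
Use y[k] = Σ_i a[i]·b[k-i] at k=0. y[0] = 1×4 = 4

4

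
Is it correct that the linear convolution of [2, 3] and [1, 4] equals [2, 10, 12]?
Recompute linear convolution of [2, 3] and [1, 4]: y[0] = 2×1 = 2; y[1] = 2×4 + 3×1 = 11; y[2] = 3×4 = 12 → [2, 11, 12]. Compare to given [2, 10, 12]: they differ at index 1: given 10, correct 11, so answer: No

No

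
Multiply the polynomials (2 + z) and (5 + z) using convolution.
Ascending coefficients: a = [2, 1], b = [5, 1]. c[0] = 2×5 = 10; c[1] = 2×1 + 1×5 = 7; c[2] = 1×1 = 1. Result coefficients: [10, 7, 1] → 10 + 7z + z^2

10 + 7z + z^2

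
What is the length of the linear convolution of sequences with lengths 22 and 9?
Linear/full convolution length: m + n - 1 = 22 + 9 - 1 = 30

30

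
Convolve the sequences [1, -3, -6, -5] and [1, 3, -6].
y[0] = 1×1 = 1; y[1] = 1×3 + -3×1 = 0; y[2] = 1×-6 + -3×3 + -6×1 = -21; y[3] = -3×-6 + -6×3 + -5×1 = -5; y[4] = -6×-6 + -5×3 = 21; y[5] = -5×-6 = 30

[1, 0, -21, -5, 21, 30]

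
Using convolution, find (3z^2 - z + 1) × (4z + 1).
Ascending coefficients: a = [1, -1, 3], b = [1, 4]. c[0] = 1×1 = 1; c[1] = 1×4 + -1×1 = 3; c[2] = -1×4 + 3×1 = -1; c[3] = 3×4 = 12. Result coefficients: [1, 3, -1, 12] → 12z^3 - z^2 + 3z + 1

12z^3 - z^2 + 3z + 1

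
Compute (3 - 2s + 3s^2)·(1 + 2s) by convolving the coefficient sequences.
Ascending coefficients: a = [3, -2, 3], b = [1, 2]. c[0] = 3×1 = 3; c[1] = 3×2 + -2×1 = 4; c[2] = -2×2 + 3×1 = -1; c[3] = 3×2 = 6. Result coefficients: [3, 4, -1, 6] → 3 + 4s - s^2 + 6s^3

3 + 4s - s^2 + 6s^3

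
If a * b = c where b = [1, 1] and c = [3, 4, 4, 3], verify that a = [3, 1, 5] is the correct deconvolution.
Forward-compute [3, 1, 5] * [1, 1]: c[0] = 3×1 = 3; c[1] = 3×1 + 1×1 = 4; c[2] = 1×1 + 5×1 = 6; c[3] = 5×1 = 5 → [3, 4, 6, 5]. Does not match given c = [3, 4, 4, 3].

Not verified. [3, 1, 5] * [1, 1] = [3, 4, 6, 5], which differs from [3, 4, 4, 3] at index 2.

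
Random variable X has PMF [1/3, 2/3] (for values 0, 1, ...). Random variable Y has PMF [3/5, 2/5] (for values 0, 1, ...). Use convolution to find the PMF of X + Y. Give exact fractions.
P(X+Y=k) = Σ_i P(X=i)·P(Y=k-i) — a convolution of [1/3, 2/3] and [3/5, 2/5]. P(X+Y=0) = (1/3)×(3/5) = 1/5; P(X+Y=1) = (1/3)×(2/5) + (2/3)×(3/5) = 2/15 + 2/5 = 8/15; P(X+Y=2) = (2/3)×(2/5) = 4/15. PMF: [1/5, 8/15, 4/15] (sums to 1 ✓)

[1/5, 8/15, 4/15]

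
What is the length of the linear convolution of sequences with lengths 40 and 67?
Linear/full convolution length: m + n - 1 = 40 + 67 - 1 = 106

106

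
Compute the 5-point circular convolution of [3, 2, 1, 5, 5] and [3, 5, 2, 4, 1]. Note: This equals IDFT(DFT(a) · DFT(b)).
Either evaluate y[k] = Σ_j a[j]·b[(k-j) mod 5] directly, or use IDFT(DFT(a) · DFT(b)). y[0] = 3×3 + 2×1 + 1×4 + 5×2 + 5×5 = 50; y[1] = 3×5 + 2×3 + 1×1 + 5×4 + 5×2 = 52; y[2] = 3×2 + 2×5 + 1×3 + 5×1 + 5×4 = 44; y[3] = 3×4 + 2×2 + 1×5 + 5×3 + 5×1 = 41; y[4] = 3×1 + 2×4 + 1×2 + 5×5 + 5×3 = 53. Result: [50, 52, 44, 41, 53]

[50, 52, 44, 41, 53]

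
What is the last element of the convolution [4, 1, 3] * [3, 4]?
Use y[k] = Σ_i a[i]·b[k-i] at k=3. y[3] = 3×4 = 12

12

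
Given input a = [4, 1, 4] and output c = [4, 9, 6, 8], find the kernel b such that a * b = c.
Output length 4 = len(a) + len(b) - 1 ⇒ len(b) = 2. Solve b forward using b[k] = (c[k] - Σ_{i≥1} a[i]·b[k-i]) / a[0]: b[0] = c[0] / a[0] = 4 / 4 = 1; b[1] = (c[1] - 1×1) / a[0] = (9 - 1×1) / 4 = 2. So b = [1, 2]. Forward-check [4, 1, 4] * [1, 2]: c[0] = 4×1 = 4; c[1] = 4×2 + 1×1 = 9; c[2] = 1×2 + 4×1 = 6; c[3] = 4×2 = 8 → [4, 9, 6, 8] ✓

[1, 2]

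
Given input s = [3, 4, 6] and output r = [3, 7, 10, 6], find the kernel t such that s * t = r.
Output length 4 = len(s) + len(t) - 1 ⇒ len(t) = 2. Solve t forward using t[k] = (r[k] - Σ_{i≥1} s[i]·t[k-i]) / s[0]: t[0] = r[0] / s[0] = 3 / 3 = 1; t[1] = (r[1] - 4×1) / s[0] = (7 - 4×1) / 3 = 1. So t = [1, 1]. Forward-check [3, 4, 6] * [1, 1]: r[0] = 3×1 = 3; r[1] = 3×1 + 4×1 = 7; r[2] = 4×1 + 6×1 = 10; r[3] = 6×1 = 6 → [3, 7, 10, 6] ✓

[1, 1]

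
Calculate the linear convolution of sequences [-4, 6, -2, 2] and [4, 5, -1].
y[0] = -4×4 = -16; y[1] = -4×5 + 6×4 = 4; y[2] = -4×-1 + 6×5 + -2×4 = 26; y[3] = 6×-1 + -2×5 + 2×4 = -8; y[4] = -2×-1 + 2×5 = 12; y[5] = 2×-1 = -2

[-16, 4, 26, -8, 12, -2]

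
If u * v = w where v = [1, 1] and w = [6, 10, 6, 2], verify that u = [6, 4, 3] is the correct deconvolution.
Forward-compute [6, 4, 3] * [1, 1]: w[0] = 6×1 = 6; w[1] = 6×1 + 4×1 = 10; w[2] = 4×1 + 3×1 = 7; w[3] = 3×1 = 3 → [6, 10, 7, 3]. Does not match given w = [6, 10, 6, 2].

Not verified. [6, 4, 3] * [1, 1] = [6, 10, 7, 3], which differs from [6, 10, 6, 2] at index 2.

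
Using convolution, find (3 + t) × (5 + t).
Ascending coefficients: a = [3, 1], b = [5, 1]. c[0] = 3×5 = 15; c[1] = 3×1 + 1×5 = 8; c[2] = 1×1 = 1. Result coefficients: [15, 8, 1] → 15 + 8t + t^2

15 + 8t + t^2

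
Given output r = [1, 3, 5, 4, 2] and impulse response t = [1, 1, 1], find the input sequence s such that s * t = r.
Deconvolve r=[1, 3, 5, 4, 2] by t=[1, 1, 1]. Since t[0]=1, solve forward: s[0] = r[0] / 1 = 1; s[1] = (r[1] - 1×1) / 1 = 2; s[2] = (r[2] - 2×1 - 1×1) / 1 = 2. So s = [1, 2, 2]. Check by forward convolution: r[0] = 1×1 = 1; r[1] = 1×1 + 2×1 = 3; r[2] = 1×1 + 2×1 + 2×1 = 5; r[3] = 2×1 + 2×1 = 4; r[4] = 2×1 = 2

[1, 2, 2]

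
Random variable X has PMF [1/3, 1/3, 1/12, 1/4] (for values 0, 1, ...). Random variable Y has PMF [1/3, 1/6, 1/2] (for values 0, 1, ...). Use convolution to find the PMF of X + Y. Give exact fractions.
P(X+Y=k) = Σ_i P(X=i)·P(Y=k-i) — a convolution of [1/3, 1/3, 1/12, 1/4] and [1/3, 1/6, 1/2]. P(X+Y=0) = (1/3)×(1/3) = 1/9; P(X+Y=1) = (1/3)×(1/6) + (1/3)×(1/3) = 1/18 + 1/9 = 1/6; P(X+Y=2) = (1/3)×(1/2) + (1/3)×(1/6) + (1/12)×(1/3) = 1/6 + 1/18 + 1/36 = 1/4; P(X+Y=3) = (1/3)×(1/2) + (1/12)×(1/6) + (1/4)×(1/3) = 1/6 + 1/72 + 1/12 = 19/72; P(X+Y=4) = (1/12)×(1/2) + (1/4)×(1/6) = 1/24 + 1/24 = 1/12; P(X+Y=5) = (1/4)×(1/2) = 1/8. PMF: [1/9, 1/6, 1/4, 19/72, 1/12, 1/8] (sums to 1 ✓)

[1/9, 1/6, 1/4, 19/72, 1/12, 1/8]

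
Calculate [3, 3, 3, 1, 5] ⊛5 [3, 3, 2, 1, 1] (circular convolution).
Use y[k] = Σ_j f[j]·g[(k-j) mod 5]. y[0] = 3×3 + 3×1 + 3×1 + 1×2 + 5×3 = 32; y[1] = 3×3 + 3×3 + 3×1 + 1×1 + 5×2 = 32; y[2] = 3×2 + 3×3 + 3×3 + 1×1 + 5×1 = 30; y[3] = 3×1 + 3×2 + 3×3 + 1×3 + 5×1 = 26; y[4] = 3×1 + 3×1 + 3×2 + 1×3 + 5×3 = 30. Result: [32, 32, 30, 26, 30]

[32, 32, 30, 26, 30]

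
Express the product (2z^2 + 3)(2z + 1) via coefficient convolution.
Ascending coefficients: a = [3, 0, 2], b = [1, 2]. c[0] = 3×1 = 3; c[1] = 3×2 + 0×1 = 6; c[2] = 0×2 + 2×1 = 2; c[3] = 2×2 = 4. Result coefficients: [3, 6, 2, 4] → 4z^3 + 2z^2 + 6z + 3

4z^3 + 2z^2 + 6z + 3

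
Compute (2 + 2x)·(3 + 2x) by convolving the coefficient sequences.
Ascending coefficients: a = [2, 2], b = [3, 2]. c[0] = 2×3 = 6; c[1] = 2×2 + 2×3 = 10; c[2] = 2×2 = 4. Result coefficients: [6, 10, 4] → 6 + 10x + 4x^2

6 + 10x + 4x^2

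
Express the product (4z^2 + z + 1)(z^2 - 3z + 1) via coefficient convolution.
Ascending coefficients: a = [1, 1, 4], b = [1, -3, 1]. c[0] = 1×1 = 1; c[1] = 1×-3 + 1×1 = -2; c[2] = 1×1 + 1×-3 + 4×1 = 2; c[3] = 1×1 + 4×-3 = -11; c[4] = 4×1 = 4. Result coefficients: [1, -2, 2, -11, 4] → 4z^4 - 11z^3 + 2z^2 - 2z + 1

4z^4 - 11z^3 + 2z^2 - 2z + 1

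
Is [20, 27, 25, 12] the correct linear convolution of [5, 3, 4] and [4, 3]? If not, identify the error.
Recompute linear convolution of [5, 3, 4] and [4, 3]: y[0] = 5×4 = 20; y[1] = 5×3 + 3×4 = 27; y[2] = 3×3 + 4×4 = 25; y[3] = 4×3 = 12 → [20, 27, 25, 12]. Given [20, 27, 25, 12] matches, so answer: Yes

Yes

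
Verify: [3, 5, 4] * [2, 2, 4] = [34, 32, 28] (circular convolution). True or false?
Recompute circular convolution of [3, 5, 4] and [2, 2, 4]: y[0] = 3×2 + 5×4 + 4×2 = 34; y[1] = 3×2 + 5×2 + 4×4 = 32; y[2] = 3×4 + 5×2 + 4×2 = 30 → [34, 32, 30]. Compare to given [34, 32, 28]: they differ at index 2: given 28, correct 30, so answer: No

No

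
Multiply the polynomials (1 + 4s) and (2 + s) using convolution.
Ascending coefficients: a = [1, 4], b = [2, 1]. c[0] = 1×2 = 2; c[1] = 1×1 + 4×2 = 9; c[2] = 4×1 = 4. Result coefficients: [2, 9, 4] → 2 + 9s + 4s^2

2 + 9s + 4s^2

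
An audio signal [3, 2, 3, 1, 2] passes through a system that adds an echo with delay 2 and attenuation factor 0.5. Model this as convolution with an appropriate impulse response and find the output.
Direct-path + delayed-attenuated-path model → impulse response h = [1, 0, 0.5] (1 at lag 0, 0.5 at lag 2). Output y[n] = x[n] + 0.5·x[n - 2] (with x[n] = 0 outside 0..4): y[0] = 3 + 0.5×0 = 3; y[1] = 2 + 0.5×0 = 2; y[2] = 3 + 0.5×3 = 4.5; y[3] = 1 + 0.5×2 = 2.0; y[4] = 2 + 0.5×3 = 3.5; y[5] = 0 + 0.5×1 = 0.5; y[6] = 0 + 0.5×2 = 1.0. So y = [3, 2, 4.5, 2.0, 3.5, 0.5, 1.0]

[3, 2, 4.5, 2.0, 3.5, 0.5, 1.0]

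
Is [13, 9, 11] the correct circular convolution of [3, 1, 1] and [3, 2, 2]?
Recompute circular convolution of [3, 1, 1] and [3, 2, 2]: y[0] = 3×3 + 1×2 + 1×2 = 13; y[1] = 3×2 + 1×3 + 1×2 = 11; y[2] = 3×2 + 1×2 + 1×3 = 11 → [13, 11, 11]. Compare to given [13, 9, 11]: they differ at index 1: given 9, correct 11, so answer: No

No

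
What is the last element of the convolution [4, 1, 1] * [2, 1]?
Use y[k] = Σ_i a[i]·b[k-i] at k=3. y[3] = 1×1 = 1

1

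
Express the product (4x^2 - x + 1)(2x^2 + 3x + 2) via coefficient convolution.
Ascending coefficients: a = [1, -1, 4], b = [2, 3, 2]. c[0] = 1×2 = 2; c[1] = 1×3 + -1×2 = 1; c[2] = 1×2 + -1×3 + 4×2 = 7; c[3] = -1×2 + 4×3 = 10; c[4] = 4×2 = 8. Result coefficients: [2, 1, 7, 10, 8] → 8x^4 + 10x^3 + 7x^2 + x + 2

8x^4 + 10x^3 + 7x^2 + x + 2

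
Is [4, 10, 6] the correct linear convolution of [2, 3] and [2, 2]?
Recompute linear convolution of [2, 3] and [2, 2]: y[0] = 2×2 = 4; y[1] = 2×2 + 3×2 = 10; y[2] = 3×2 = 6 → [4, 10, 6]. Given [4, 10, 6] matches, so answer: Yes

Yes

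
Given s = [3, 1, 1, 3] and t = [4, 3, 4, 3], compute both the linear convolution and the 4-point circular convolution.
Linear: y_lin[0] = 3×4 = 12; y_lin[1] = 3×3 + 1×4 = 13; y_lin[2] = 3×4 + 1×3 + 1×4 = 19; y_lin[3] = 3×3 + 1×4 + 1×3 + 3×4 = 28; y_lin[4] = 1×3 + 1×4 + 3×3 = 16; y_lin[5] = 1×3 + 3×4 = 15; y_lin[6] = 3×3 = 9 → [12, 13, 19, 28, 16, 15, 9]. Circular (length 4): y[0] = 3×4 + 1×3 + 1×4 + 3×3 = 28; y[1] = 3×3 + 1×4 + 1×3 + 3×4 = 28; y[2] = 3×4 + 1×3 + 1×4 + 3×3 = 28; y[3] = 3×3 + 1×4 + 1×3 + 3×4 = 28 → [28, 28, 28, 28]

Linear: [12, 13, 19, 28, 16, 15, 9], Circular: [28, 28, 28, 28]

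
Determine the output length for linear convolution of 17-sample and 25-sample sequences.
Linear/full convolution length: m + n - 1 = 17 + 25 - 1 = 41

41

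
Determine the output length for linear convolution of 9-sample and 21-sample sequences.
Linear/full convolution length: m + n - 1 = 9 + 21 - 1 = 29

29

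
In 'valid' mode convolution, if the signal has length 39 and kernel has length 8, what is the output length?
'Valid' mode counts only positions where the kernel fully overlaps the signal: m - n + 1 = 39 - 8 + 1 = 32

32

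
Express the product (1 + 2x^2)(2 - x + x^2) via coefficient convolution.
Ascending coefficients: a = [1, 0, 2], b = [2, -1, 1]. c[0] = 1×2 = 2; c[1] = 1×-1 + 0×2 = -1; c[2] = 1×1 + 0×-1 + 2×2 = 5; c[3] = 0×1 + 2×-1 = -2; c[4] = 2×1 = 2. Result coefficients: [2, -1, 5, -2, 2] → 2 - x + 5x^2 - 2x^3 + 2x^4

2 - x + 5x^2 - 2x^3 + 2x^4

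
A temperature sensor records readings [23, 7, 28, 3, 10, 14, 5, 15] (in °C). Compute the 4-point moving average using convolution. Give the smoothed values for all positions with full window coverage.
4-point moving average kernel = [1, 1, 1, 1]. Apply in 'valid' mode (full window coverage): avg[0] = (23 + 7 + 28 + 3) / 4 = 15.25; avg[1] = (7 + 28 + 3 + 10) / 4 = 12.0; avg[2] = (28 + 3 + 10 + 14) / 4 = 13.75; avg[3] = (3 + 10 + 14 + 5) / 4 = 8.0; avg[4] = (10 + 14 + 5 + 15) / 4 = 11.0. Smoothed values: [15.25, 12.0, 13.75, 8.0, 11.0]

[15.25, 12.0, 13.75, 8.0, 11.0]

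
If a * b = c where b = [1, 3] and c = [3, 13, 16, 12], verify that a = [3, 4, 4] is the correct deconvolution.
Forward-compute [3, 4, 4] * [1, 3]: c[0] = 3×1 = 3; c[1] = 3×3 + 4×1 = 13; c[2] = 4×3 + 4×1 = 16; c[3] = 4×3 = 12 → [3, 13, 16, 12]. Matches given c = [3, 13, 16, 12], so verified.

Verified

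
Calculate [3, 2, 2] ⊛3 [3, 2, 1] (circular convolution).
Use y[k] = Σ_j f[j]·g[(k-j) mod 3]. y[0] = 3×3 + 2×1 + 2×2 = 15; y[1] = 3×2 + 2×3 + 2×1 = 14; y[2] = 3×1 + 2×2 + 2×3 = 13. Result: [15, 14, 13]

[15, 14, 13]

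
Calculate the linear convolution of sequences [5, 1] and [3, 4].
y[0] = 5×3 = 15; y[1] = 5×4 + 1×3 = 23; y[2] = 1×4 = 4

[15, 23, 4]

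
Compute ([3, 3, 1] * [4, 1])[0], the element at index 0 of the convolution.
Use y[k] = Σ_i a[i]·b[k-i] at k=0. y[0] = 3×4 = 12

12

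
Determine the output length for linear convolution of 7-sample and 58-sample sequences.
Linear/full convolution length: m + n - 1 = 7 + 58 - 1 = 64

64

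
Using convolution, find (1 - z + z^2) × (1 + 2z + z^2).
Ascending coefficients: a = [1, -1, 1], b = [1, 2, 1]. c[0] = 1×1 = 1; c[1] = 1×2 + -1×1 = 1; c[2] = 1×1 + -1×2 + 1×1 = 0; c[3] = -1×1 + 1×2 = 1; c[4] = 1×1 = 1. Result coefficients: [1, 1, 0, 1, 1] → 1 + z + z^3 + z^4

1 + z + z^3 + z^4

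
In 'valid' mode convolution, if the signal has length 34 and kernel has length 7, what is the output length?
'Valid' mode counts only positions where the kernel fully overlaps the signal: m - n + 1 = 34 - 7 + 1 = 28

28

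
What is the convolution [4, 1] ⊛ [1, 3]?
y[0] = 4×1 = 4; y[1] = 4×3 + 1×1 = 13; y[2] = 1×3 = 3

[4, 13, 3]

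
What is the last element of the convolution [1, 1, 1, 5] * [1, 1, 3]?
Use y[k] = Σ_i a[i]·b[k-i] at k=5. y[5] = 5×3 = 15

15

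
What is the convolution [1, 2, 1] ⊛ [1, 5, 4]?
y[0] = 1×1 = 1; y[1] = 1×5 + 2×1 = 7; y[2] = 1×4 + 2×5 + 1×1 = 15; y[3] = 2×4 + 1×5 = 13; y[4] = 1×4 = 4

[1, 7, 15, 13, 4]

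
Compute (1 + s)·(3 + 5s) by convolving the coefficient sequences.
Ascending coefficients: a = [1, 1], b = [3, 5]. c[0] = 1×3 = 3; c[1] = 1×5 + 1×3 = 8; c[2] = 1×5 = 5. Result coefficients: [3, 8, 5] → 3 + 8s + 5s^2

3 + 8s + 5s^2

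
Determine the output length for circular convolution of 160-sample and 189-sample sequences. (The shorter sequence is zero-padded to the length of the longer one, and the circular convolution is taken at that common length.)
Circular convolution (zero-padding the shorter input) has length max(m, n) = max(160, 189) = 189

189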